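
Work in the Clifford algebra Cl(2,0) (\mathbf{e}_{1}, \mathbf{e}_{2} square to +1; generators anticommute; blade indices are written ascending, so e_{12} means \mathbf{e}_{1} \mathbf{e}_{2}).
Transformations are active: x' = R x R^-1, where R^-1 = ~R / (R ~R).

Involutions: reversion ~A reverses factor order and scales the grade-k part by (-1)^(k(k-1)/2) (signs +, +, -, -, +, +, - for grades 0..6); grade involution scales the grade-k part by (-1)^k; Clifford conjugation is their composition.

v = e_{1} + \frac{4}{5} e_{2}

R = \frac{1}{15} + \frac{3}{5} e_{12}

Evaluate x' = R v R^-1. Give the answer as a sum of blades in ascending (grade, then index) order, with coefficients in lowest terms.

~R = \frac{1}{15} - \frac{3}{5} e_{12}, and R ~R = \frac{82}{225}, so R^-1 = ~R / (\frac{82}{225}).
R v = \frac{41}{75} e_{1} - \frac{41}{75} e_{2}
Answer: -\frac{4}{5} e_{1} - e_{2}


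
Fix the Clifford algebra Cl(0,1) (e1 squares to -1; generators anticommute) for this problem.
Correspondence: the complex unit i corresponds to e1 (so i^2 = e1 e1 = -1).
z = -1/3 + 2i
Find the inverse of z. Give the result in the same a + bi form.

In blades: z = -1/3 + 2*e1.
With qbar = -1/3 - 2*e1 (scalar fixed, mapped units negated), z qbar = 37/9 (the sum of squared coefficients), so z^-1 = qbar / (37/9) = -3/37 - 18/37*e1; translating back:
Answer: -3/37 - 18/37*i


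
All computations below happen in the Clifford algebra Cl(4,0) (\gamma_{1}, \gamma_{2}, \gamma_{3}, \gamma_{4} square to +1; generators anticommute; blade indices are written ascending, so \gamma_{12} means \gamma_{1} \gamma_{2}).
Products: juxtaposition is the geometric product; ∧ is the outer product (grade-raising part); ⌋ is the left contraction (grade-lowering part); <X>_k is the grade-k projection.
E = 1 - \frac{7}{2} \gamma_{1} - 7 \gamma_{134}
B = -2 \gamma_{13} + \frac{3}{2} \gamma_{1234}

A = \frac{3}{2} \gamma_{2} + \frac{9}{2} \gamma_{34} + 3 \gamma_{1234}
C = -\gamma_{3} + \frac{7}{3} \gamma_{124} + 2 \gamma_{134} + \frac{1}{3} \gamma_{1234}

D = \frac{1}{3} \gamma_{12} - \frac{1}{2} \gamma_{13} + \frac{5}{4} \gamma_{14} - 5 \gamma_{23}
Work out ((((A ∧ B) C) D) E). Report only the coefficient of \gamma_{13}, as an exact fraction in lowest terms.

step 1: 3 \gamma_{123}
step 2: -\gamma_{4} - 3 \gamma_{12} + 6 \gamma_{24} - 7 \gamma_{34}
step 3: 1 + \frac{5}{4} \gamma_{1} + \frac{15}{2} \gamma_{12} + \frac{25}{4} \gamma_{13} - \frac{11}{2} \gamma_{14} - \frac{3}{2} \gamma_{23} - \frac{125}{4} \gamma_{24} - 30 \gamma_{34} - \frac{1}{3} \gamma_{124} + \frac{1}{2} \gamma_{134} + 5 \gamma_{234} + \frac{2}{3} \gamma_{1234}
step 4: \frac{1}{8} - \frac{849}{4} \gamma_{1} + \frac{259}{12} \gamma_{2} + \frac{483}{8} \gamma_{3} + \frac{49}{2} \gamma_{4} - \frac{55}{2} \gamma_{12} + \frac{25}{4} \gamma_{13} - \frac{11}{2} \gamma_{14} - \frac{23}{6} \gamma_{23} - \frac{361}{12} \gamma_{24} - \frac{81}{2} \gamma_{34} - \frac{427}{2} \gamma_{123} + \frac{2869}{24} \gamma_{124} + \frac{197}{2} \gamma_{134} + \frac{359}{6} \gamma_{234} + \frac{109}{6} \gamma_{1234}
Answer: \frac{25}{4}


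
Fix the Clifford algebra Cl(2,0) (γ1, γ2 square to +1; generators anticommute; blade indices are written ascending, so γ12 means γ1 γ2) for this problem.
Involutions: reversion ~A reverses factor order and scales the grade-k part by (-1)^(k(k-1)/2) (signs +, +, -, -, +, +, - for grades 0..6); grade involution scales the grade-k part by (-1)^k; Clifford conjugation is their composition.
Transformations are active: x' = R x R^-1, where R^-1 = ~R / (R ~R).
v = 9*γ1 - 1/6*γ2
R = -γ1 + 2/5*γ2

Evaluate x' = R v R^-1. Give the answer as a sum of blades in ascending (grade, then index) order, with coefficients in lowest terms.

~R = -γ1 + 2/5*γ2, and R ~R = 29/25, so R^-1 = ~R / (29/25).
R v = -136/15 - 103/30*γ12
Answer: 577/87*γ1 - 353/58*γ2


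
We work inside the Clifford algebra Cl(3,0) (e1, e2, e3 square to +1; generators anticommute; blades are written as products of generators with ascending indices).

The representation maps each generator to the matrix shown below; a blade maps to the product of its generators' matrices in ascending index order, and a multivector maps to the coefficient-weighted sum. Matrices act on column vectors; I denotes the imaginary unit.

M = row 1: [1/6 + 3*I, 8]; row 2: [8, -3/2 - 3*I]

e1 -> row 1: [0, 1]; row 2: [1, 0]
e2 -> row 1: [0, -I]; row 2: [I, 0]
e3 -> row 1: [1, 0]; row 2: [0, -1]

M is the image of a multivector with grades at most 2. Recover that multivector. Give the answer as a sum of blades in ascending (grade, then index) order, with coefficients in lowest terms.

Method: 1, rho(e1), rho(e2), rho(e3) form a trace-orthogonal basis of the 2x2 complex matrices (tr(X Y) = 2 if X = Y, else 0), so M = m0*1 + m1*rho(e1) + m2*rho(e2) + m3*rho(e3) with m0 = tr(M)/2 = -2/3, m1 = tr(M rho(e1))/2 = 8, m2 = tr(M rho(e2))/2 = 0, m3 = tr(M rho(e3))/2 = 5/6 + 3*I.
Multiplying table entries, the bivector images are rho(e1 e2) = I*rho(e3), rho(e1 e3) = -I*rho(e2), rho(e2 e3) = I*rho(e1); with real blade coefficients the real parts of m0..m3 are the coefficients of 1, e1, e2, e3 and the imaginary parts give the bivectors (e2 e3: Im m1, e1 e3: -Im m2, e1 e2: Im m3).
Answer: -2/3 + 8*e1 + 5/6*e3 + 3*e1 e2


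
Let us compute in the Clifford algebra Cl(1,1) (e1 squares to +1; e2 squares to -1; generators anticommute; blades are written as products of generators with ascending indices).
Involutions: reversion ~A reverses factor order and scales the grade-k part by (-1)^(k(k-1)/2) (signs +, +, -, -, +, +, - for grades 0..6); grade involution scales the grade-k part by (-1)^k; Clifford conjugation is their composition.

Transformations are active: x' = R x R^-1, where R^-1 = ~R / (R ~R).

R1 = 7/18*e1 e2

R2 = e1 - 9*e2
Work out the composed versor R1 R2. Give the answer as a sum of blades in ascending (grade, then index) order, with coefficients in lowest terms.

Distribute over the terms of R1 (each basis-blade product reordered to ascending indices, repeated generators contracted through their squares):
(7/18*e1 e2) R2 = 7/2*e1 - 7/18*e2
Answer: 7/2*e1 - 7/18*e2


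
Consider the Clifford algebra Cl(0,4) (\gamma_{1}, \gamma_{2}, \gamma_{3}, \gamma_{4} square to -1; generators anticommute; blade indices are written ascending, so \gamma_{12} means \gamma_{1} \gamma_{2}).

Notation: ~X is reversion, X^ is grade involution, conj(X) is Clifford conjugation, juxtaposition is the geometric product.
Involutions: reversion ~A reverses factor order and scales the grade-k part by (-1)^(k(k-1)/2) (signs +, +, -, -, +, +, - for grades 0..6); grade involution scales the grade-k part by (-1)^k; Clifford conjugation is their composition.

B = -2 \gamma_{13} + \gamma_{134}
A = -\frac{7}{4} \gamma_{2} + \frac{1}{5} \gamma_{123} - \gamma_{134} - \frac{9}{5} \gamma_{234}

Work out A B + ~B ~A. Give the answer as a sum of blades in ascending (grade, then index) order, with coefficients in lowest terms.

first term: -1 - \frac{2}{5} \gamma_{2} - 2 \gamma_{4} - \frac{9}{5} \gamma_{12} + \frac{1}{5} \gamma_{24} - \frac{7}{2} \gamma_{123} - \frac{18}{5} \gamma_{124} + \frac{7}{4} \gamma_{1234}
second term: -1 - \frac{2}{5} \gamma_{2} - 2 \gamma_{4} + \frac{9}{5} \gamma_{12} - \frac{1}{5} \gamma_{24} + \frac{7}{2} \gamma_{123} + \frac{18}{5} \gamma_{124} + \frac{7}{4} \gamma_{1234}
Answer: -2 - \frac{4}{5} \gamma_{2} - 4 \gamma_{4} + \frac{7}{2} \gamma_{1234}


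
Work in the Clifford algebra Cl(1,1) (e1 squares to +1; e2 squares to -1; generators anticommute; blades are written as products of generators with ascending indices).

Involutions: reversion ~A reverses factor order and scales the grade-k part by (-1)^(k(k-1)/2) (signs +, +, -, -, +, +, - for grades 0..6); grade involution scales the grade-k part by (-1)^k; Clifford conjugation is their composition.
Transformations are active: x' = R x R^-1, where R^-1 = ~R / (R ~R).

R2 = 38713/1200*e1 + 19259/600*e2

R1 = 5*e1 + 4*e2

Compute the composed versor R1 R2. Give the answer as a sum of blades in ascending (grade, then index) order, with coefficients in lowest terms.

Distribute over the terms of R1 (each basis-blade product reordered to ascending indices, repeated generators contracted through their squares):
(5*e1) R2 = 38713/240 + 19259/120*e1 e2
(4*e2) R2 = -19259/150 - 38713/300*e1 e2
Summing the partial products and collecting blades:
Answer: 39493/1200 + 18869/600*e1 e2


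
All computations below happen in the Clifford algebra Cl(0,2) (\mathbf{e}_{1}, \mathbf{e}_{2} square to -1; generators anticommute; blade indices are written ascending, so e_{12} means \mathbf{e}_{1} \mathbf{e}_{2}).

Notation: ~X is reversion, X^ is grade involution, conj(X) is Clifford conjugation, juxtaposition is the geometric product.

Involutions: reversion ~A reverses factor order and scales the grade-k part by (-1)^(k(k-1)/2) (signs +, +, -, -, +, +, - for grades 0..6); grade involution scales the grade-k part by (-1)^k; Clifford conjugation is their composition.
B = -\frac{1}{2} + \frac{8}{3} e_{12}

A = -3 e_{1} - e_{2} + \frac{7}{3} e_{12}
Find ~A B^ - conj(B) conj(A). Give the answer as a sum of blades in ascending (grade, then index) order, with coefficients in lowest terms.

first term: \frac{56}{9} - \frac{7}{6} e_{1} + \frac{17}{2} e_{2} + \frac{7}{6} e_{12}
second term: -\frac{56}{9} + \frac{7}{6} e_{1} - \frac{17}{2} e_{2} + \frac{7}{6} e_{12}
Answer: \frac{112}{9} - \frac{7}{3} e_{1} + 17 e_{2}


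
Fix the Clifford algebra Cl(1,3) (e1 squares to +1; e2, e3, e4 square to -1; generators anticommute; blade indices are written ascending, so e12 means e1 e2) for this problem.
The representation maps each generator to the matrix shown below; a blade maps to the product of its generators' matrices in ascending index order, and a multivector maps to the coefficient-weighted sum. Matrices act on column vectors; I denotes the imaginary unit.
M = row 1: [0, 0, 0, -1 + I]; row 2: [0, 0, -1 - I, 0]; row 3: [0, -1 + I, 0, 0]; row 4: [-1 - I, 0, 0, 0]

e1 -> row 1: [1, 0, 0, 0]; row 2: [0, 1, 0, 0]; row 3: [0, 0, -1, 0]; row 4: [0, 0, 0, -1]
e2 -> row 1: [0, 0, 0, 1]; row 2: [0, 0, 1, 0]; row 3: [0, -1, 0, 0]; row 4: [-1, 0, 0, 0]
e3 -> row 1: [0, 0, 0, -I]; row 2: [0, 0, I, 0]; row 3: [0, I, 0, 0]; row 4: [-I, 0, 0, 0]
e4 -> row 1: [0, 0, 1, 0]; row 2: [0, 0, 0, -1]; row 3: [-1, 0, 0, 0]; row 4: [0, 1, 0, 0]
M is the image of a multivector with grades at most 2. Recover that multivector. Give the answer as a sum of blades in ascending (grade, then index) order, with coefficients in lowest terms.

Method: the blade images are trace-orthogonal — tr(rho(e_A) rho(e_B)^-1) = 4 if A = B and 0 otherwise — and rho(e_A)^-1 = (e_A)^2 * rho(e_A) with (e_A)^2 = +1 or -1, so the coefficient of e_A in the preimage is (e_A)^2 * tr(M rho(e_A))/4.
Nonzero projections over blades of grade <= 2: e12: (e12)^2 = +1, tr(M rho(e12)) = -4, coefficient -1; e13: (e13)^2 = +1, tr(M rho(e13)) = -4, coefficient -1. Every other blade of grade <= 2 projects to 0.
Answer: -e12 - e13


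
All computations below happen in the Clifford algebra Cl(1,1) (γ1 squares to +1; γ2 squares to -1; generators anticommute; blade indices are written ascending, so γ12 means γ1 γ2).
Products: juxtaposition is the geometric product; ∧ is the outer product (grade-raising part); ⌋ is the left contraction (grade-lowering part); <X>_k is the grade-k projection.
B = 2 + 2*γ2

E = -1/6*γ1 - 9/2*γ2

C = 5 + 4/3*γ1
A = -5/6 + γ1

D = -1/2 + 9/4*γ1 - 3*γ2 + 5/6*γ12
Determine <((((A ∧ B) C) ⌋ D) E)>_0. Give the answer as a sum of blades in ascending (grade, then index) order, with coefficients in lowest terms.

step 1: -5/3 + 2*γ1 - 5/3*γ2 + 2*γ12
step 2: -17/3 + 70/9*γ1 - 11*γ2 + 110/9*γ12
step 3: -67/27 - 263/12*γ1 + 634/27*γ2 - 85/18*γ12
step 4: 7871/72 - 6751/324*γ1 + 1121/108*γ2 + 66445/648*γ12
step 5: 7871/72
Answer: 7871/72


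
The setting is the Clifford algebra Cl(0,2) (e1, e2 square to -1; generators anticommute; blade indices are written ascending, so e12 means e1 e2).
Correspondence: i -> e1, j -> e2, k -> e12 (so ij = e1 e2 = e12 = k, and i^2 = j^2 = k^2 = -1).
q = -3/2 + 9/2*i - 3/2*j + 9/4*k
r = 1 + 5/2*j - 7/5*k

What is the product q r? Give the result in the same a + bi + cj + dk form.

In blades: q = -3/2 + 9/2*e1 - 3/2*e2 + 9/4*e12, r = 1 + 5/2*e2 - 7/5*e12.
Distribute q over r term by term (generator squares from the signature, products reordered to ascending indices): (-3/2)*r = -3/2 - 15/4*e2 + 21/10*e12; (9/2*e1)*r = 9/2*e1 + 63/10*e2 + 45/4*e12; (-3/2*e2)*r = 15/4 + 21/10*e1 - 3/2*e2; (9/4*e12)*r = 63/20 - 45/8*e1 + 9/4*e12.
Sum: 27/5 + 39/40*e1 + 21/20*e2 + 78/5*e12; translating back through the correspondence:
Answer: 27/5 + 39/40*i + 21/20*j + 78/5*k


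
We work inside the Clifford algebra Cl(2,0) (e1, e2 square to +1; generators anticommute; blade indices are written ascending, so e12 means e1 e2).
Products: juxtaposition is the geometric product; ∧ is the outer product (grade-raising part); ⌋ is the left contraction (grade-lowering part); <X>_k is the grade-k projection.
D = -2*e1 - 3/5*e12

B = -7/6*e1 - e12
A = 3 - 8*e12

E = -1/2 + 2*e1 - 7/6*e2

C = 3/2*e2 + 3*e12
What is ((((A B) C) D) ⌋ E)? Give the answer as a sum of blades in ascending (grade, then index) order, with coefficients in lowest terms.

step 1: -8 - 7/2*e1 - 28/3*e2 - 3*e12
step 2: -5 + 47/2*e1 - 45/2*e2 - 117/4*e12
step 3: -1291/20 - 7/2*e1 - 363/5*e2 - 42*e12
step 4: 4399/40 - 1291/10*e1 + 9037/120*e2
Answer: 4399/40 - 1291/10*e1 + 9037/120*e2


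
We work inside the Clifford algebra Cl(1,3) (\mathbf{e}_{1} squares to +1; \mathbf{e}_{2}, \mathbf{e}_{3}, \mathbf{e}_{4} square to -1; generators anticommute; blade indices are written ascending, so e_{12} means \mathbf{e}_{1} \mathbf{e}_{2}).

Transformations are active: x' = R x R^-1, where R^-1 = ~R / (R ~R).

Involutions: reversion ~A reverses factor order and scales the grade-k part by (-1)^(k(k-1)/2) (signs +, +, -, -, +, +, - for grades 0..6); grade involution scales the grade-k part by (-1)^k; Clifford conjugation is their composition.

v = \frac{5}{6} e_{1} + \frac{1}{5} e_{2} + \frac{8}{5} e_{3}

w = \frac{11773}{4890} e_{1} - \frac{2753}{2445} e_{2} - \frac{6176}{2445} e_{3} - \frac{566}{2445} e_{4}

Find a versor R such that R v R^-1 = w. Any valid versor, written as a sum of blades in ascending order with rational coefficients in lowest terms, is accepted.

Since q(v) = q(w) = -\frac{343}{180}, the sum R = v + w = \frac{7924}{2445} e_{1} - \frac{2264}{2445} e_{2} - \frac{2264}{2445} e_{3} - \frac{566}{2445} e_{4} does the job whenever invertible.
Answer: \frac{7924}{2445} e_{1} - \frac{2264}{2445} e_{2} - \frac{2264}{2445} e_{3} - \frac{566}{2445} e_{4}


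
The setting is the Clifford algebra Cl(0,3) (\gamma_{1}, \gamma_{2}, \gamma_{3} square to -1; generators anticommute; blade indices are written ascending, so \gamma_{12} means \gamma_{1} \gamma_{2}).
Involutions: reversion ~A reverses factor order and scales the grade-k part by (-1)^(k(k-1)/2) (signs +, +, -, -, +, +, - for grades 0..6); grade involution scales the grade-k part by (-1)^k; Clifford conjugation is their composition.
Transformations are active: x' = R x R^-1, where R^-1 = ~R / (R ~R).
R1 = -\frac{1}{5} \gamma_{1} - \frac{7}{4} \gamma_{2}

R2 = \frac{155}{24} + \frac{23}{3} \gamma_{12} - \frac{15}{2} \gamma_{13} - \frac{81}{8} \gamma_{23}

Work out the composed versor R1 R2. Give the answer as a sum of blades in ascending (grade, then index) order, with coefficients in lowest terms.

Distribute over the terms of R1 (each basis-blade product reordered to ascending indices, repeated generators contracted through their squares):
(-\frac{1}{5} \gamma_{1}) R2 = -\frac{31}{24} \gamma_{1} + \frac{23}{15} \gamma_{2} - \frac{3}{2} \gamma_{3} + \frac{81}{40} \gamma_{123}
(-\frac{7}{4} \gamma_{2}) R2 = -\frac{161}{12} \gamma_{1} - \frac{1085}{96} \gamma_{2} - \frac{567}{32} \gamma_{3} - \frac{105}{8} \gamma_{123}
Summing the partial products and collecting blades:
Answer: -\frac{353}{24} \gamma_{1} - \frac{1563}{160} \gamma_{2} - \frac{615}{32} \gamma_{3} - \frac{111}{10} \gamma_{123}


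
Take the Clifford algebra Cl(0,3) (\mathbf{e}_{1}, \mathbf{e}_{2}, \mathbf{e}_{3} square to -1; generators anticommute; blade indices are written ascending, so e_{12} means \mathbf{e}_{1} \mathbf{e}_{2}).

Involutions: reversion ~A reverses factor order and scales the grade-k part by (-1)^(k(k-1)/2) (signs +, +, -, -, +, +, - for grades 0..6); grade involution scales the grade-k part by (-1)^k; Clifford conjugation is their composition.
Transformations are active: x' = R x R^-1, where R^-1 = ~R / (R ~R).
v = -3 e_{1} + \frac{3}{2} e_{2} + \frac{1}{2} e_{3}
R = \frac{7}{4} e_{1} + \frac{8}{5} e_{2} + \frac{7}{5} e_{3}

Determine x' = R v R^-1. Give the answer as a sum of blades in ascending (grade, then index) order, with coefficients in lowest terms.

~R = \frac{7}{4} e_{1} + \frac{8}{5} e_{2} + \frac{7}{5} e_{3}, and R ~R = -\frac{3033}{400}, so R^-1 = ~R / (-\frac{3033}{400}).
R v = \frac{43}{20} + \frac{297}{40} e_{12} + \frac{203}{40} e_{13} - \frac{13}{10} e_{23}
Answer: \frac{6089}{3033} e_{1} - \frac{14603}{6066} e_{2} - \frac{7849}{6066} e_{3}


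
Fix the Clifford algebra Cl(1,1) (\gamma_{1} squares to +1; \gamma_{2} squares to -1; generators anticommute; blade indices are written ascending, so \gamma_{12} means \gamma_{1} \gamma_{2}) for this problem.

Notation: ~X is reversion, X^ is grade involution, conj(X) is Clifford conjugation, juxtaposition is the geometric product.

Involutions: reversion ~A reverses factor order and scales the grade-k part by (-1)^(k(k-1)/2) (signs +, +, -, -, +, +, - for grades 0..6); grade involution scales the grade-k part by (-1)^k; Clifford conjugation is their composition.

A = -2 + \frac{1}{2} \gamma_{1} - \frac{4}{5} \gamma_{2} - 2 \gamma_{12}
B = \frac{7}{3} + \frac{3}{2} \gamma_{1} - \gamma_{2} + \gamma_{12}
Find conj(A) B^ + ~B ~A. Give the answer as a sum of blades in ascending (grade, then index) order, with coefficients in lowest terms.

first term: -\frac{163}{60} + \frac{19}{30} \gamma_{1} + \frac{71}{30} \gamma_{2} + \frac{101}{30} \gamma_{12}
second term: -\frac{403}{60} - \frac{139}{30} \gamma_{1} + \frac{109}{30} \gamma_{2} + \frac{179}{30} \gamma_{12}
Answer: -\frac{283}{30} - 4 \gamma_{1} + 6 \gamma_{2} + \frac{28}{3} \gamma_{12}


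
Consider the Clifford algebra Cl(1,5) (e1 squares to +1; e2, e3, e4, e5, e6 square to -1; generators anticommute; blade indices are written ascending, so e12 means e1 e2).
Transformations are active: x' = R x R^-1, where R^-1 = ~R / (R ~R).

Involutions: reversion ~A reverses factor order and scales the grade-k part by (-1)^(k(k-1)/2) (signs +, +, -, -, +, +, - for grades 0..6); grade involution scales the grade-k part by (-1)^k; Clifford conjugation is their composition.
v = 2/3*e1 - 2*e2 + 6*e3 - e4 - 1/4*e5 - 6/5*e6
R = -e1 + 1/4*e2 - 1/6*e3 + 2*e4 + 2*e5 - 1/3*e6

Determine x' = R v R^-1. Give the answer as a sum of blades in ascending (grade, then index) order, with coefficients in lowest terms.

~R = -e1 + 1/4*e2 - 1/6*e3 + 2*e4 + 2*e5 - 1/3*e6, and R ~R = -1037/144, so R^-1 = ~R / (-1037/144).
R v = 44/15 + 11/6*e12 - 53/9*e13 - 1/3*e14 - 13/12*e15 + 64/45*e16 + 7/6*e23 + 15/4*e24 + 63/16*e25 - 29/30*e26 - 71/6*e34 - 287/24*e35 + 11/5*e36 + 3/2*e45 - 41/15*e46 - 149/60*e56
Answer: 2302/15555*e1 + 9314/5185*e2 - 30406/5185*e3 - 3263/5185*e4 - 28607/20740*e5 + 1526/1037*e6


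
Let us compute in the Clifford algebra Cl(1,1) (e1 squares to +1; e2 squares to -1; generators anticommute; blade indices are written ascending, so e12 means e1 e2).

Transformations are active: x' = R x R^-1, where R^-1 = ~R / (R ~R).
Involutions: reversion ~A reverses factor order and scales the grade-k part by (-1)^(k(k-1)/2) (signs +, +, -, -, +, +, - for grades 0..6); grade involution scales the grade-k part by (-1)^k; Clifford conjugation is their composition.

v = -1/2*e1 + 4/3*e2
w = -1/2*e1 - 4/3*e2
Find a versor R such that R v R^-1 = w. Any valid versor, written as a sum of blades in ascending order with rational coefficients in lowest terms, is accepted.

Why this works: both vectors square to -55/36, so q(v) = q(w) and R = v + w = -e1 carries v to w — its own direction survives, the complement (v - w)/2 flips.
Answer: -e1


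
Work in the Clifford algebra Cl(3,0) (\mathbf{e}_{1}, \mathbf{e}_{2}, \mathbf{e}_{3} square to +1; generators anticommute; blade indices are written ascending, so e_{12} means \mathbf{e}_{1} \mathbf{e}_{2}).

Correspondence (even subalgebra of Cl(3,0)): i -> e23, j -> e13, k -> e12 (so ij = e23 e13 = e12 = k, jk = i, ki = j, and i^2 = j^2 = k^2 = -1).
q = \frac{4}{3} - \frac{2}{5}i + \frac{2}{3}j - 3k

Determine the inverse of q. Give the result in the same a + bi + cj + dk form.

In blades: q = \frac{4}{3} - 3 e_{12} + \frac{2}{3} e_{13} - \frac{2}{5} e_{23}.
With qbar = \frac{4}{3} + 3 e_{12} - \frac{2}{3} e_{13} + \frac{2}{5} e_{23} (scalar fixed, mapped units negated), q qbar = \frac{2561}{225} (the sum of squared coefficients), so q^-1 = qbar / (\frac{2561}{225}) = \frac{300}{2561} + \frac{675}{2561} e_{12} - \frac{150}{2561} e_{13} + \frac{90}{2561} e_{23}; translating back:
Answer: \frac{300}{2561} + \frac{90}{2561}i - \frac{150}{2561}j + \frac{675}{2561}k


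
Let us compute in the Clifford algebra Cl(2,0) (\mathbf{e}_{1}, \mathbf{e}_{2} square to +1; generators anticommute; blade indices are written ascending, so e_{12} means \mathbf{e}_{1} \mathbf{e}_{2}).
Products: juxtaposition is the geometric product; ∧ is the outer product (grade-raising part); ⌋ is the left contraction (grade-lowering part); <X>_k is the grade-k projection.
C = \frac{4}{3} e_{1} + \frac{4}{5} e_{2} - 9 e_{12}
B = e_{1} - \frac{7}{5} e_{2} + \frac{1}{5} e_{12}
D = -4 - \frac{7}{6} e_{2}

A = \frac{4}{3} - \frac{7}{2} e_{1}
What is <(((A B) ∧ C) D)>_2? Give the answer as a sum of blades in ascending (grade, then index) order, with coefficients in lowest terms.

step 1: -\frac{7}{2} + \frac{4}{3} e_{1} - \frac{77}{30} e_{2} + \frac{31}{6} e_{12}
step 2: -\frac{14}{3} e_{1} - \frac{14}{5} e_{2} + \frac{3239}{90} e_{12}
step 3: \frac{49}{15} - \frac{12593}{540} e_{1} + \frac{56}{5} e_{2} - \frac{6233}{45} e_{12}
step 4: -\frac{6233}{45} e_{12}
Answer: -\frac{6233}{45} e_{12}


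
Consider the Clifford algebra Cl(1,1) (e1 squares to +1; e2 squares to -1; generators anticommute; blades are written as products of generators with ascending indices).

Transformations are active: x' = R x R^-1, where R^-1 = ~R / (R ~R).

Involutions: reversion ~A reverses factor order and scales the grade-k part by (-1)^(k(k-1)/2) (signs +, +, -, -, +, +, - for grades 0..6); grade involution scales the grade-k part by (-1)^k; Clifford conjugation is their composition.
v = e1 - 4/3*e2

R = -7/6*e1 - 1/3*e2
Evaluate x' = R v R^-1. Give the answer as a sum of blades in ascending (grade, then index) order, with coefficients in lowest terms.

~R = -7/6*e1 - 1/3*e2, and R ~R = 5/4, so R^-1 = ~R / (5/4).
R v = -29/18 + 17/9*e1 e2
Answer: 271/135*e1 + 296/135*e2


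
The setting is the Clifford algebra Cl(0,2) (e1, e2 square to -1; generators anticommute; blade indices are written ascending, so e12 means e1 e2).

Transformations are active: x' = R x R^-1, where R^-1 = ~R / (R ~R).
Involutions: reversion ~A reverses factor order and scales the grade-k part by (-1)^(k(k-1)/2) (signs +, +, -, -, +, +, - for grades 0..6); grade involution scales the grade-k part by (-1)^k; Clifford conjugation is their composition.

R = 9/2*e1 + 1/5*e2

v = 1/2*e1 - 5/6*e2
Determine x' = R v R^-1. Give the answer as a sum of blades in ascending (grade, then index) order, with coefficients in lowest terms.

~R = 9/2*e1 + 1/5*e2, and R ~R = -2029/100, so R^-1 = ~R / (-2029/100).
R v = -25/12 - 77/20*e12
Answer: 1721/4058*e1 + 10645/12174*e2


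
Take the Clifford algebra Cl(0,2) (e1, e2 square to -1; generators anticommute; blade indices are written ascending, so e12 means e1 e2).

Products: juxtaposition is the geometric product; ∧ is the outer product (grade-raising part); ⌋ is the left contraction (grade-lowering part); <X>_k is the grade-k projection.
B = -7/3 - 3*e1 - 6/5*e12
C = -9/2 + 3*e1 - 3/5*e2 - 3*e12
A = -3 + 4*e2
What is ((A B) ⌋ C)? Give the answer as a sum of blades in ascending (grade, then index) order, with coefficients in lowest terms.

step 1: 7 + 21/5*e1 - 28/3*e2 + 78/5*e12
step 2: -29/10 + 49*e1 + 42/5*e2 - 21*e12
Answer: -29/10 + 49*e1 + 42/5*e2 - 21*e12


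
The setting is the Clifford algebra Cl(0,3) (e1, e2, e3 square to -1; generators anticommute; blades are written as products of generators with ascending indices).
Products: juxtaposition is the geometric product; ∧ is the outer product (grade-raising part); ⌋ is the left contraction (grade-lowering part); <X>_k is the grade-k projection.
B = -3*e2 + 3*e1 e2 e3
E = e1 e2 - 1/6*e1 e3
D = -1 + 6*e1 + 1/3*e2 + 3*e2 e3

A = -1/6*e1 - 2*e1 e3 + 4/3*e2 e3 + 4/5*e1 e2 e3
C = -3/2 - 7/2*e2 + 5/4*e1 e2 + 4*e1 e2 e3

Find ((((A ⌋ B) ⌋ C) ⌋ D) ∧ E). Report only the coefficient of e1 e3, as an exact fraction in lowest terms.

step 1: 12/5 - 4*e1 - 6*e2 + 1/2*e2 e3
step 2: -123/5 - 19/2*e1 - 17/5*e2 + 3*e1 e2 - 24*e1 e3 + 16*e2 e3 + 48/5*e1 e2 e3
step 3: 521/15 - 738/5*e1 - 41/5*e2 + 51/5*e3 - 369/5*e2 e3
step 4: 521/15*e1 e2 - 521/90*e1 e3 + 53/6*e1 e2 e3
Answer: -521/90


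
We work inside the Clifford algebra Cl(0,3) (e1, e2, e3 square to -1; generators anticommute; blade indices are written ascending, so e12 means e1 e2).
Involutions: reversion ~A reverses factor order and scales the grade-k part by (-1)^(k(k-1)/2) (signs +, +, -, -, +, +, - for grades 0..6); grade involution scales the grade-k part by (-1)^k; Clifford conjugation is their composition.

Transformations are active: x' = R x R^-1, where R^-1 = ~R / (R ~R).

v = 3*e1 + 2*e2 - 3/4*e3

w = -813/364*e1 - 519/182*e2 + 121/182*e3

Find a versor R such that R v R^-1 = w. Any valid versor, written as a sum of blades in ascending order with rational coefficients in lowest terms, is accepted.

Why this works: both vectors square to -217/16, so q(v) = q(w) and R = v + w = 279/364*e1 - 155/182*e2 - 31/364*e3 carries v to w — its own direction survives, the complement (v - w)/2 flips.
Answer: 279/364*e1 - 155/182*e2 - 31/364*e3


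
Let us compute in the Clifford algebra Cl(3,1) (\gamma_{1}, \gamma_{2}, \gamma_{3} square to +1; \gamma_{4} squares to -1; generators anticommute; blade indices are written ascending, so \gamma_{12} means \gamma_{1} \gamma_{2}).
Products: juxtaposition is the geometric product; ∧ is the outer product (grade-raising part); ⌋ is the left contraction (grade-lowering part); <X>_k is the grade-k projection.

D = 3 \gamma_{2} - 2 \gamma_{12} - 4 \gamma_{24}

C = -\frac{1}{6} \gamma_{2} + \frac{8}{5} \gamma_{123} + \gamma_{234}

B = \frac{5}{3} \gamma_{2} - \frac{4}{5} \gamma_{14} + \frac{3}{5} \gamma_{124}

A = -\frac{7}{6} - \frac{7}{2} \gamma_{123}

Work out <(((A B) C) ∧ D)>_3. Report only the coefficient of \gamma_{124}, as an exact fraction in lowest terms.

step 1: -\frac{35}{18} \gamma_{2} + \frac{35}{6} \gamma_{13} + \frac{14}{15} \gamma_{14} + \frac{21}{10} \gamma_{34} - \frac{7}{10} \gamma_{124} + \frac{14}{5} \gamma_{234}
step 2: \frac{1687}{540} + \frac{343}{30} \gamma_{2} + \frac{343}{90} \gamma_{13} + \frac{1309}{300} \gamma_{14} - \frac{1589}{450} \gamma_{34} + \frac{7}{180} \gamma_{123} - \frac{4067}{450} \gamma_{124} - \frac{553}{300} \gamma_{234}
step 3: \frac{1687}{180} \gamma_{2} - \frac{1687}{270} \gamma_{12} - \frac{1687}{135} \gamma_{24} - \frac{343}{30} \gamma_{123} - \frac{1309}{100} \gamma_{124} - \frac{1589}{150} \gamma_{234} + \frac{1673}{75} \gamma_{1234}
step 4: -\frac{343}{30} \gamma_{123} - \frac{1309}{100} \gamma_{124} - \frac{1589}{150} \gamma_{234}
Answer: -\frac{1309}{100}


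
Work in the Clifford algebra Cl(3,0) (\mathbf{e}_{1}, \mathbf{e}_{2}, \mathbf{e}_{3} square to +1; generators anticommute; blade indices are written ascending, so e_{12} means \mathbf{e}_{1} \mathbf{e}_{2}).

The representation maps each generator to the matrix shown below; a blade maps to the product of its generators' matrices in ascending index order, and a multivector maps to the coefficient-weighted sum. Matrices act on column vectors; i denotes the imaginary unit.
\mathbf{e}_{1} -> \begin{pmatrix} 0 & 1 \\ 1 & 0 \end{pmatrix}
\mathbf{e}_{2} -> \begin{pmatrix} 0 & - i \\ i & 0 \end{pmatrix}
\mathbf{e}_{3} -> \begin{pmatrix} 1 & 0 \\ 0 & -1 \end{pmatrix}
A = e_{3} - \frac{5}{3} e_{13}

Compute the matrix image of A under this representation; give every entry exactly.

Bivector images (products of the table entries): rho(e_{13}) = rho(\mathbf{e}_{1})rho(\mathbf{e}_{3}) = \begin{pmatrix} 0 & -1 \\ 1 & 0 \end{pmatrix}.
M = (1)*rho(e_{3}) + (-\frac{5}{3})*rho(e_{13}), summed entrywise:
Answer: \begin{pmatrix} 1 & \frac{5}{3} \\ - \frac{5}{3} & -1 \end{pmatrix}


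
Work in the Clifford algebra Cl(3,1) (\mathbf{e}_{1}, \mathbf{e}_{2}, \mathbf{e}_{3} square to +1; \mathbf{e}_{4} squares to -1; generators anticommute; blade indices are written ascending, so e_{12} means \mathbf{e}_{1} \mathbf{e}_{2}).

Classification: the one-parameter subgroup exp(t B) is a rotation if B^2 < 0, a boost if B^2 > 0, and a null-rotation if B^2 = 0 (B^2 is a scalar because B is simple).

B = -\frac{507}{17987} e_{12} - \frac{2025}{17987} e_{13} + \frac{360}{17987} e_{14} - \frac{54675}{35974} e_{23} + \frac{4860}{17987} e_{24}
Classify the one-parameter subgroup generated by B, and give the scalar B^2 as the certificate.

B^2 term by term: the squares give (-\frac{507}{17987})^2*(e_{12})^2 + (-\frac{2025}{17987})^2*(e_{13})^2 + (\frac{360}{17987})^2*(e_{14})^2 + (-\frac{54675}{35974})^2*(e_{23})^2 + (\frac{4860}{17987})^2*(e_{24})^2 = \frac{257049}{323532169}*(-1) + \frac{4100625}{323532169}*(-1) + \frac{129600}{323532169}*(+1) + \frac{2989355625}{1294128676}*(-1) + \frac{23619600}{323532169}*(+1) = -\frac{9}{4} (each basis 2-blade squares to minus the product of its generators' squares); cross terms between blades sharing an index anticommute and cancel; the commuting (index-disjoint) pairs give grade-4 terms 2*c*c'*(blade product), which cancel blade by blade — e_{1234}: \frac{19683000}{323532169} - \frac{19683000}{323532169} = 0 — confirming B is simple. So B^2 = -\frac{9}{4}.
Answer: rotation, certificate B^2 = -\frac{9}{4}. The class reads off the invariant scalar -\frac{9}{4} directly.


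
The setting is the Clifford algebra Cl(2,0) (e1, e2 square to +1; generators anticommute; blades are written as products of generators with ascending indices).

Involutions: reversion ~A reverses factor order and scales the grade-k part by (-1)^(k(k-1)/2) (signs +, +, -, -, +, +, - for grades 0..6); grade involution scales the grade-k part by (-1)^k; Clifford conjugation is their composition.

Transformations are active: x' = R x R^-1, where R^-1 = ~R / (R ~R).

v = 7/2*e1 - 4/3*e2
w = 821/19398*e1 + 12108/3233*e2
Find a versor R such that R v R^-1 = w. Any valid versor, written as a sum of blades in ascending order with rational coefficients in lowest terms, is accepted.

Construction: equal norms (both 505/36) license R = v + w = 34357/9699*e1 + 23392/9699*e2 — nothing changes along that direction, while (v - w)/2 changes sign, so v maps onto w.
Answer: 34357/9699*e1 + 23392/9699*e2


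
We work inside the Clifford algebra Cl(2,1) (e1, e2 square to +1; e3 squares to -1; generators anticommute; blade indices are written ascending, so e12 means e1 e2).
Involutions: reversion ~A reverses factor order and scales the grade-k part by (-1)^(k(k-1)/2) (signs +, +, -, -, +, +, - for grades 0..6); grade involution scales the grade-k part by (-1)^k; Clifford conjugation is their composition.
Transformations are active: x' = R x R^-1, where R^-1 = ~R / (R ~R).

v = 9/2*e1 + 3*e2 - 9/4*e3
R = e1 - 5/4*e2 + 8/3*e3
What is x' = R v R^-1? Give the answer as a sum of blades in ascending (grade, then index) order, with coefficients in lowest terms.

~R = e1 - 5/4*e2 + 8/3*e3, and R ~R = -655/144, so R^-1 = ~R / (-655/144).
R v = 27/4 + 69/8*e12 - 57/4*e13 - 83/16*e23
Answer: -9783/1310*e1 + 93/131*e2 - 14841/2620*e3


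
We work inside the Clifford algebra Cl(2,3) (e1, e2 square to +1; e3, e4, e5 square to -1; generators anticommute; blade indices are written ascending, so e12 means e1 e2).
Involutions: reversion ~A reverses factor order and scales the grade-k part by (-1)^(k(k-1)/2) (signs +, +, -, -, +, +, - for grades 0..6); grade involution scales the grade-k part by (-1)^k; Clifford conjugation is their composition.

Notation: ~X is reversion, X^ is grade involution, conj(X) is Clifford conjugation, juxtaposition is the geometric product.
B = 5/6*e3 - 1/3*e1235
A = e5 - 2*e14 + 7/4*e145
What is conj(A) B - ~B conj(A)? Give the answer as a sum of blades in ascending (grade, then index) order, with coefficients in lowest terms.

first term: 5/6*e35 + 1/3*e123 - 5/3*e134 + 7/12*e234 + 35/24*e1345 + 2/3*e2345
second term: -5/6*e35 - 1/3*e123 - 5/3*e134 + 7/12*e234 - 35/24*e1345 - 2/3*e2345
Answer: 5/3*e35 + 2/3*e123 + 35/12*e1345 + 4/3*e2345


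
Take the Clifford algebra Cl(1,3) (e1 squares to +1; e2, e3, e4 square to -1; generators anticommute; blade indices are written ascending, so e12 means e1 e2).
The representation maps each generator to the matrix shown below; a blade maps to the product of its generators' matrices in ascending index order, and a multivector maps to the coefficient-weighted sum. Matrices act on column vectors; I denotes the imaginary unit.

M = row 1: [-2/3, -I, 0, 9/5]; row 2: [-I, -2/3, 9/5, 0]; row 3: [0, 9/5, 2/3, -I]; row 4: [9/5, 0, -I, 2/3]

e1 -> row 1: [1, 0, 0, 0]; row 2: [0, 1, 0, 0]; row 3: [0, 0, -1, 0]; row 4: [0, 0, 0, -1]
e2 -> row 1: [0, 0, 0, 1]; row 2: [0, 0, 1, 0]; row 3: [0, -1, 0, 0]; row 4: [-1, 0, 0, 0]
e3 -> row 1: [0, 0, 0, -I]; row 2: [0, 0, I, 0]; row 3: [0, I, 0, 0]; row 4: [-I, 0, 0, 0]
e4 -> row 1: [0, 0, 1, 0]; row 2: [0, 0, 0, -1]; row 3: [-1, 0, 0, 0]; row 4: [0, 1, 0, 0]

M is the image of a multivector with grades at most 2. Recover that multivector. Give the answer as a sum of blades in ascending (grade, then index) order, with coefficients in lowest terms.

Method: the blade images are trace-orthogonal — tr(rho(e_A) rho(e_B)^-1) = 4 if A = B and 0 otherwise — and rho(e_A)^-1 = (e_A)^2 * rho(e_A) with (e_A)^2 = +1 or -1, so the coefficient of e_A in the preimage is (e_A)^2 * tr(M rho(e_A))/4.
Nonzero projections over blades of grade <= 2: e1: (e1)^2 = +1, tr(M rho(e1)) = -8/3, coefficient -2/3; e12: (e12)^2 = +1, tr(M rho(e12)) = 36/5, coefficient 9/5; e34: (e34)^2 = -1, tr(M rho(e34)) = -4, coefficient 1. Every other blade of grade <= 2 projects to 0.
Answer: -2/3*e1 + 9/5*e12 + e34


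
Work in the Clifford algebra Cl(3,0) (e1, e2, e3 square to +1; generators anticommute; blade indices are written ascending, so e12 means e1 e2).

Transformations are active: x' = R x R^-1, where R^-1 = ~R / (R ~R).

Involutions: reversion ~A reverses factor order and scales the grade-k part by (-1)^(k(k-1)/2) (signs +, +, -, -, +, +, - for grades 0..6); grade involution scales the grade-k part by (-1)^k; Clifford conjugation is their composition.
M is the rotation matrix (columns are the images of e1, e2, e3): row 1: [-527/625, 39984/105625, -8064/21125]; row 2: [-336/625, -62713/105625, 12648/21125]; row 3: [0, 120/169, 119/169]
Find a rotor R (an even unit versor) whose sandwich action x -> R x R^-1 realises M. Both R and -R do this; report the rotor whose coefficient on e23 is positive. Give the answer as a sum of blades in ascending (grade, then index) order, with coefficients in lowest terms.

Method: write R = a + b12*e12 + b13*e13 + b23*e23 with a^2 + b12^2 + b13^2 + b23^2 = 1 (so R^-1 = ~R). Expanding the columns R e_j ~R gives tr M = 4a^2 - 1 and, from the antisymmetric part, M21 - M12 = -4a*b12, M13 - M31 = 4a*b13, M32 - M23 = -4a*b23.
Here tr M = -77401/105625, so a^2 = (1 + tr M)/4 = 7056/105625 and a = ±84/325. Taking a = 84/325: M21 - M12 = -96768/105625, M13 - M31 = -8064/21125, M32 - M23 = 2352/21125, giving b12 = 288/325, b13 = -24/65, b23 = -7/65, i.e. R = 84/325 + 288/325*e12 - 24/65*e13 - 7/65*e23.
Its e23 coefficient is negative, so report the other preimage -R.
Answer: -84/325 - 288/325*e12 + 24/65*e13 + 7/65*e23. Note: both R and -R realise this M (trace -77401/105625); the covering map identifies them, and the e23-coefficient sign is the tie-breaker.


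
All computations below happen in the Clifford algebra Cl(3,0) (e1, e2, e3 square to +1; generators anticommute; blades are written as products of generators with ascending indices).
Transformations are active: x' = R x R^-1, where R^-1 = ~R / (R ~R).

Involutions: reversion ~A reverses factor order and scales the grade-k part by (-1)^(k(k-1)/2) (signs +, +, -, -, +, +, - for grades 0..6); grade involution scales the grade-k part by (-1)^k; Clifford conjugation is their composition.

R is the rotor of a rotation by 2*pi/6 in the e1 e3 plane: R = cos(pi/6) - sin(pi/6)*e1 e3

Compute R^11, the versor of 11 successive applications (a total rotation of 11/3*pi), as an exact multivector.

Half-angle bookkeeping: 11 applications in e1 e3 add up to rotor phase 11*pi/6 = 11*pi/6, so R^11 = cos(11*pi/6) - sin(11*pi/6)*e1 e3.
cos(11*pi/6) = sqrt(3)/2 and sin(11*pi/6) = -1/2, so R^11 = sqrt(3)/2 + 1/2*e1 e3. The net rotation is 5/3*pi (after discarding 1 full turn, each of which contributes a factor -1 to the rotor); the rotor keeps the half-angle phase exactly.
Answer: sqrt(3)/2 + 1/2*e1 e3


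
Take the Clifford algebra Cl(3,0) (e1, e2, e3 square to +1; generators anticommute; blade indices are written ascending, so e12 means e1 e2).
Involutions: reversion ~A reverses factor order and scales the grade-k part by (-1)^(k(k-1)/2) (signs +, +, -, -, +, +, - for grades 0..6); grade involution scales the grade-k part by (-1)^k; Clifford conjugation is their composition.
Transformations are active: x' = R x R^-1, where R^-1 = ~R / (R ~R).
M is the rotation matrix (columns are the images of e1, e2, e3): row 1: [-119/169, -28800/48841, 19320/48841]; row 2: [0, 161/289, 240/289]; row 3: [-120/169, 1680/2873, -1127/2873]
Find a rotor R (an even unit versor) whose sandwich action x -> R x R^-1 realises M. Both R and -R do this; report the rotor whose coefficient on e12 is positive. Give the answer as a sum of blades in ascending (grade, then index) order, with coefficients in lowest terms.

Method: write R = a + b12*e12 + b13*e13 + b23*e23 with a^2 + b12^2 + b13^2 + b23^2 = 1 (so R^-1 = ~R). Expanding the columns R e_j ~R gives tr M = 4a^2 - 1 and, from the antisymmetric part, M21 - M12 = -4a*b12, M13 - M31 = 4a*b13, M32 - M23 = -4a*b23.
Here tr M = -26341/48841, so a^2 = (1 + tr M)/4 = 5625/48841 and a = ±75/221. Taking a = 75/221: M21 - M12 = 28800/48841, M13 - M31 = 54000/48841, M32 - M23 = -12000/48841, giving b12 = -96/221, b13 = 180/221, b23 = 40/221, i.e. R = 75/221 - 96/221*e12 + 180/221*e13 + 40/221*e23.
Its e12 coefficient is negative, so report the other preimage -R.
Answer: -75/221 + 96/221*e12 - 180/221*e13 - 40/221*e23. Uniqueness: Spin(3) -> SO(3) maps R and -R to the same rotation of trace -26341/48841; fixing the sign of the e12 coefficient removes the ambiguity.


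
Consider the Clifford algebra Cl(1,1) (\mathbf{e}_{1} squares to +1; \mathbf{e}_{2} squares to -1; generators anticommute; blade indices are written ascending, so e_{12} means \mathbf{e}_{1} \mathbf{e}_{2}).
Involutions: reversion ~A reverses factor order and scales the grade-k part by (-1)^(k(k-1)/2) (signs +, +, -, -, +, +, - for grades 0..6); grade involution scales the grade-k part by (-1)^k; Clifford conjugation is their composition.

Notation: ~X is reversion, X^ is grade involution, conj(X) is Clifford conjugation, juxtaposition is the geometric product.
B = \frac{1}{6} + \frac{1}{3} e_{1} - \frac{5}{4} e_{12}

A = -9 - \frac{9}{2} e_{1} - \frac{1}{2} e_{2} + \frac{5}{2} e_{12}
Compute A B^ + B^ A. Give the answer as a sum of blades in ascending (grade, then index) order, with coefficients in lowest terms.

first term: -\frac{25}{8} + \frac{23}{8} e_{1} + \frac{51}{8} e_{2} + \frac{23}{2} e_{12}
second term: -\frac{25}{8} + \frac{13}{8} e_{1} - \frac{157}{24} e_{2} + \frac{71}{6} e_{12}
Answer: -\frac{25}{4} + \frac{9}{2} e_{1} - \frac{1}{6} e_{2} + \frac{70}{3} e_{12}
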